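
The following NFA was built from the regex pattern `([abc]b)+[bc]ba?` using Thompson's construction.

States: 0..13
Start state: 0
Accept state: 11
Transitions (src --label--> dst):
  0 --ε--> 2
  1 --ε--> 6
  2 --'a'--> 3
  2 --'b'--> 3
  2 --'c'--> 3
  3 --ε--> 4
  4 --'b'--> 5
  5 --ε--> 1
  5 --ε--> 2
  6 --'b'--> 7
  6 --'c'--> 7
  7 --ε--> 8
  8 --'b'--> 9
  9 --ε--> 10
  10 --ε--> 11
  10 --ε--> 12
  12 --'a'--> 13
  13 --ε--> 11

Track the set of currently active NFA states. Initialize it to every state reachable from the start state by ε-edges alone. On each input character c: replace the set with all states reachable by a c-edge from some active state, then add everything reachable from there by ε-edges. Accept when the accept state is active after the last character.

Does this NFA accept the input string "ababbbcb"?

Answer: ACCEPT

Steps:
S₀ = ε-closure({0}) = {0,2}
'a' @ 1: {3,4}
'b' @ 2: {1,2,5,6}
'a' @ 3: {3,4}
'b' @ 4: {1,2,5,6}
'b' @ 5: {3,4,7,8}
'b' @ 6: {1,2,5,6,9,10,11,12}  [accepting]
'c' @ 7: {3,4,7,8}
'b' @ 8: {1,2,5,6,9,10,11,12}  [accepting]
end set {1,2,5,6,9,10,11,12} — state 11 in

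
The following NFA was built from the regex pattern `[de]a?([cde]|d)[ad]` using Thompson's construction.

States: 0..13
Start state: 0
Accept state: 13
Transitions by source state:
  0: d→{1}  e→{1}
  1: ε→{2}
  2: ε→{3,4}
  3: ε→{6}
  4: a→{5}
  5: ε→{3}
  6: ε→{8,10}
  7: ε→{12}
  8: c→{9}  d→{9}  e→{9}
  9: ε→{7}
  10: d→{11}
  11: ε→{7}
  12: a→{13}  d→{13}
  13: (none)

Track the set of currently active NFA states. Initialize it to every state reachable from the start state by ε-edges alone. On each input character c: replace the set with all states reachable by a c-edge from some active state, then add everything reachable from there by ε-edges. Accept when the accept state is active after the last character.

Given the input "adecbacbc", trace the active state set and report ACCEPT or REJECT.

start: ε-closure({0}) = {0}
'a' @ 1: {}  — dead — no transitions
rest 'decbacbc' ignored (set empty)
end set {} — state 13 not in

Answer: REJECT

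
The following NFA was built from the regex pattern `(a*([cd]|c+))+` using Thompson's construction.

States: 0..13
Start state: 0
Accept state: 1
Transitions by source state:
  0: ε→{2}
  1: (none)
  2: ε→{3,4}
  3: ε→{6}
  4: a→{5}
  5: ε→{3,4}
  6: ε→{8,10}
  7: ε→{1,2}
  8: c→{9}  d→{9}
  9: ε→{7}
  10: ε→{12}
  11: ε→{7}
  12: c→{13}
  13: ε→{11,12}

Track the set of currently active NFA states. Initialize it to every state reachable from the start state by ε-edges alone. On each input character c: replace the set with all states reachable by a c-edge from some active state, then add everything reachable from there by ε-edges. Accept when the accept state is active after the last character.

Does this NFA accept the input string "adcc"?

Answer: ACCEPT

Trace:
S₀ = ε-closure({0}) = {0,2,3,4,6,8,10,12}
'a' @ 1: {3,4,5,6,8,10,12}
'd' @ 2: {1,2,3,4,6,7,8,9,10,12}  ✓accept
'c' @ 3: {1,2,3,4,6,7,8,9,10,11,12,13}  ✓accept
'c' @ 4: {1,2,3,4,6,7,8,9,10,11,12,13}  ✓accept
end set {1,2,3,4,6,7,8,9,10,11,12,13} — state 1 in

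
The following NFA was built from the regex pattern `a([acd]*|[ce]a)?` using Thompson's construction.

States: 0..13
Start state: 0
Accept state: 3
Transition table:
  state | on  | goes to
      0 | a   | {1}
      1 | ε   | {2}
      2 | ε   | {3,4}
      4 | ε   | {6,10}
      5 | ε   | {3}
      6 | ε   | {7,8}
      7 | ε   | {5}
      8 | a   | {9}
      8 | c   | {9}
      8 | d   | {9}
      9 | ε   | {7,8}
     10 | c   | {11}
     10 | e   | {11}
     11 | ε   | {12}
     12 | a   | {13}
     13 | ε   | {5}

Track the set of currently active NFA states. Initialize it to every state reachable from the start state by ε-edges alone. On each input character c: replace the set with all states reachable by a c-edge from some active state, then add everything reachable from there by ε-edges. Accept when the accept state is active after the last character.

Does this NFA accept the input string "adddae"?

Answer: REJECT

Trace:
start: ε-closure({0}) = {0}
'a' @ 1: {1,2,3,4,5,6,7,8,10}  (accept∈set)
'd' @ 2: {3,5,7,8,9}  (accept∈set)
'd' @ 3: {3,5,7,8,9}  (accept∈set)
'd' @ 4: {3,5,7,8,9}  (accept∈set)
'a' @ 5: {3,5,7,8,9}  (accept∈set)
'e' @ 6: {}  — no active states
end set {} — state 3 not in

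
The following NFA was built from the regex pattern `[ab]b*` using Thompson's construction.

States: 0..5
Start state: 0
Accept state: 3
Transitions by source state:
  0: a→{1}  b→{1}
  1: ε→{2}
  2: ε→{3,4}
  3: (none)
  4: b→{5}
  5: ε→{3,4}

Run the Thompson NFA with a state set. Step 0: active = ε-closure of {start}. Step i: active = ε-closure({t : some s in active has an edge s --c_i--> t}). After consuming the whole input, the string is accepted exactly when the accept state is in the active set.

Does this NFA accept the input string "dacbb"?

start: ε-closure({0}) = {0}
'd' @ 1: {}  — dead — no transitions
rest 'acbb' ignored (set empty)
end set {} — state 3 not in

Answer: REJECT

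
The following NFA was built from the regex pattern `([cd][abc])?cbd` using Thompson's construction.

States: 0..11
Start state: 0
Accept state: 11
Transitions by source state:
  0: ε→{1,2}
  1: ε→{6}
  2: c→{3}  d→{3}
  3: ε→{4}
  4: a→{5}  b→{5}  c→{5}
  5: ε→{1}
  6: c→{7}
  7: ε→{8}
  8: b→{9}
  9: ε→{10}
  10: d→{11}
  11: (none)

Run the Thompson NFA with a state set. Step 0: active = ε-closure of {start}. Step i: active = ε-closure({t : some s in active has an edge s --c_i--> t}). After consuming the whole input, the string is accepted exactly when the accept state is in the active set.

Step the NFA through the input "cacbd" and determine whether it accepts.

start: ε-closure({0}) = {0,1,2,6}
'c' @ 1: {3,4,7,8}
'a' @ 2: {1,5,6}
'c' @ 3: {7,8}
'b' @ 4: {9,10}
'd' @ 5: {11}  (accept∈set)
end set {11} — state 11 in

Answer: ACCEPT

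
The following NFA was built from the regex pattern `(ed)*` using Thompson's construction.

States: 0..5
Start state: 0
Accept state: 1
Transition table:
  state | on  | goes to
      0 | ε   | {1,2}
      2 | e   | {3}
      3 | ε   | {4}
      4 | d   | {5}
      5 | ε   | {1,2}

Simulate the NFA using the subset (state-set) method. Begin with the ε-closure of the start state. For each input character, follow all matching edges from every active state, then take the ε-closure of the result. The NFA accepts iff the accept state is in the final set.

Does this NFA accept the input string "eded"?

S₀ = ε-closure({0}) = {0,1,2}
'e' @ 1: {3,4}
'd' @ 2: {1,2,5}  [accepting]
'e' @ 3: {3,4}
'd' @ 4: {1,2,5}  [accepting]
final: {1,2,5}; accept 1 in set

Answer: ACCEPT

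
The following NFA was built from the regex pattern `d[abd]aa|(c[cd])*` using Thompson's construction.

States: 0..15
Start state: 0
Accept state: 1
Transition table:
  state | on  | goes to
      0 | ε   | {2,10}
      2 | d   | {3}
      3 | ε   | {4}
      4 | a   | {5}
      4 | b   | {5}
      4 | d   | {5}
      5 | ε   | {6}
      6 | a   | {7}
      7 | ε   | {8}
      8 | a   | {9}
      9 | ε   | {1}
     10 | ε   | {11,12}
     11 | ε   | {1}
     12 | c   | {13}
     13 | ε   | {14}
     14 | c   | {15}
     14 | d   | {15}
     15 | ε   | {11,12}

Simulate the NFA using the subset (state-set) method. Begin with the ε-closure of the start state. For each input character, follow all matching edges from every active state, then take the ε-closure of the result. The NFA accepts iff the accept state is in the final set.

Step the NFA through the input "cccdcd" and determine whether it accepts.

initial (ε-close {0}): {0,1,2,10,11,12}
'c' @ 1: {13,14}
'c' @ 2: {1,11,12,15}  (accept∈set)
'c' @ 3: {13,14}
'd' @ 4: {1,11,12,15}  (accept∈set)
'c' @ 5: {13,14}
'd' @ 6: {1,11,12,15}  (accept∈set)
after full input: {1,11,12,15}  (accept=1 in)

Answer: ACCEPT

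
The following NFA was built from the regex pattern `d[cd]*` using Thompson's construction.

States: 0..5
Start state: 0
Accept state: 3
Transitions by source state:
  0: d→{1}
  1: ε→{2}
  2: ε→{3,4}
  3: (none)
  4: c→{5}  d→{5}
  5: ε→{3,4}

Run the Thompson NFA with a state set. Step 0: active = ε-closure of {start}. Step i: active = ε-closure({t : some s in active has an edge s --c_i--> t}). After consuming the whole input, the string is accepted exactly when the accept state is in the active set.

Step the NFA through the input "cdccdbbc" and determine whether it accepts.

Answer: REJECT

Steps:
S₀ = ε-closure({0}) = {0}
'c' @ 1: {}  — state set empty
rest 'dccdbbc' ignored (set empty)
after full input: {}  (accept=3 not in)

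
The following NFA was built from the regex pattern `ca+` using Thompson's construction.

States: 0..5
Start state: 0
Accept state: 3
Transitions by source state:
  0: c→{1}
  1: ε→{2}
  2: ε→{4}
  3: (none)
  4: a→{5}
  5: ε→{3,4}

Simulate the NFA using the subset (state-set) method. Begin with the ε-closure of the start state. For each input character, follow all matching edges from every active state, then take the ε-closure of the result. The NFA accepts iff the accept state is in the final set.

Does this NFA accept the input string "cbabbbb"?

Answer: REJECT

Trace:
start: ε-closure({0}) = {0}
'c' @ 1: {1,2,4}
'b' @ 2: {}  — state set empty
rest 'abbbb' ignored (set empty)
after full input: {}  (accept=3 not in)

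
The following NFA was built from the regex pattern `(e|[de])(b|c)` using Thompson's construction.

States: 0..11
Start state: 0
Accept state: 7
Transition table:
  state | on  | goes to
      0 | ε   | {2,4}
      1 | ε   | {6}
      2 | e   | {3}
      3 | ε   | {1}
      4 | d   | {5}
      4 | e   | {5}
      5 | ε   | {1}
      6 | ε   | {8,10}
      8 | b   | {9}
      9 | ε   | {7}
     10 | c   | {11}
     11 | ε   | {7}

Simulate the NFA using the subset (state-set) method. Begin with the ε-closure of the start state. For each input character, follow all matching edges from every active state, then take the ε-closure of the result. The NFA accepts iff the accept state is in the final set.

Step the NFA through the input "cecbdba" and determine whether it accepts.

Answer: REJECT

Trace:
start: ε-closure({0}) = {0,2,4}
'c' @ 1: {}  — state set empty
rest 'ecbdba' ignored (set empty)
after full input: {}  (accept=7 not in)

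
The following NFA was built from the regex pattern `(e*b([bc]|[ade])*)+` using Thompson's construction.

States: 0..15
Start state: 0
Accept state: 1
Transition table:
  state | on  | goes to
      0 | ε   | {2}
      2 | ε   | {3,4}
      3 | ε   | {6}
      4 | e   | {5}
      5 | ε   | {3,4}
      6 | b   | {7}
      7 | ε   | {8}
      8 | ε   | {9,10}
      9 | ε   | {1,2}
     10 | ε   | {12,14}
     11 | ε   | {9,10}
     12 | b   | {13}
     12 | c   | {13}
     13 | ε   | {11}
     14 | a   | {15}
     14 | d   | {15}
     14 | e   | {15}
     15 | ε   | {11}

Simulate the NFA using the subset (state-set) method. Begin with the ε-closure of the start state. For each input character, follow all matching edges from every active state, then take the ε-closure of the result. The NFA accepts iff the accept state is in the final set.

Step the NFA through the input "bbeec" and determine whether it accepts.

S₀ = ε-closure({0}) = {0,2,3,4,6}
'b' @ 1: {1,2,3,4,6,7,8,9,10,12,14}  (accept∈set)
'b' @ 2: {1,2,3,4,6,7,8,9,10,11,12,13,14}  (accept∈set)
'e' @ 3: {1,2,3,4,5,6,9,10,11,12,14,15}  (accept∈set)
'e' @ 4: {1,2,3,4,5,6,9,10,11,12,14,15}  (accept∈set)
'c' @ 5: {1,2,3,4,6,9,10,11,12,13,14}  (accept∈set)
final: {1,2,3,4,6,9,10,11,12,13,14}; accept 1 in set

Answer: ACCEPT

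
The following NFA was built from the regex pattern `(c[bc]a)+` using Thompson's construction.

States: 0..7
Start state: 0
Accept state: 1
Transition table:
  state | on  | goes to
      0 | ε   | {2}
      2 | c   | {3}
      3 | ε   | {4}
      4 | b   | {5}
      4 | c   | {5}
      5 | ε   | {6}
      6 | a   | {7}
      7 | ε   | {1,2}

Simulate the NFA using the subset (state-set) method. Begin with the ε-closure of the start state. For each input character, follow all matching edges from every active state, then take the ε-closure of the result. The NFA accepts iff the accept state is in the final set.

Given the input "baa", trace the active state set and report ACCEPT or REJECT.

S₀ = ε-closure({0}) = {0,2}
'b' @ 1: {}  — no active states
rest 'aa' ignored (set empty)
end set {} — state 1 not in

Answer: REJECT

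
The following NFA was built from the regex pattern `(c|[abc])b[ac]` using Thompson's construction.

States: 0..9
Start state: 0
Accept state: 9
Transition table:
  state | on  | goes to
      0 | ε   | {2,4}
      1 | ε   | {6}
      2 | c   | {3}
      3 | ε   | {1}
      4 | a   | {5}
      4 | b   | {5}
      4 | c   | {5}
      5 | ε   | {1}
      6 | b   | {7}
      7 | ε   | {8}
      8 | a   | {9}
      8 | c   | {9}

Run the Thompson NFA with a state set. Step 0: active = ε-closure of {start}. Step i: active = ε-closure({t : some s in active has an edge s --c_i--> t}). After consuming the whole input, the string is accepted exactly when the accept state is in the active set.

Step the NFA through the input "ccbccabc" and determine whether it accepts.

Answer: REJECT

Trace:
start: ε-closure({0}) = {0,2,4}
'c' @ 1: {1,3,5,6}
'c' @ 2: {}  — no active states
rest 'bccabc' ignored (set empty)
after full input: {}  (accept=9 not in)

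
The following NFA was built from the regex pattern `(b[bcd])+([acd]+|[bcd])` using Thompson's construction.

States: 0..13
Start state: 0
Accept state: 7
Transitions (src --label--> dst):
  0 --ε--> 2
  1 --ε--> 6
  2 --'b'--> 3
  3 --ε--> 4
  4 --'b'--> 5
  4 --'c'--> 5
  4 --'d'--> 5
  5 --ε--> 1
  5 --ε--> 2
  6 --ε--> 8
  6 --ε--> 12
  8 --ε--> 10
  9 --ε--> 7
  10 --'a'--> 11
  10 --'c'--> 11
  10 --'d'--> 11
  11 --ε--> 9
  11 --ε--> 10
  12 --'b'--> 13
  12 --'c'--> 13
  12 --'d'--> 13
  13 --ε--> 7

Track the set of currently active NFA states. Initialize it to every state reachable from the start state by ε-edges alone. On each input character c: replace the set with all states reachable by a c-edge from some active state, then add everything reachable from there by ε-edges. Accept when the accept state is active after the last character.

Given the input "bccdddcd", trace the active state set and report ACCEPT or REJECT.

initial (ε-close {0}): {0,2}
'b' @ 1: {3,4}
'c' @ 2: {1,2,5,6,8,10,12}
'c' @ 3: {7,9,10,11,13}  ✓accept
'd' @ 4: {7,9,10,11}  ✓accept
'd' @ 5: {7,9,10,11}  ✓accept
'd' @ 6: {7,9,10,11}  ✓accept
'c' @ 7: {7,9,10,11}  ✓accept
'd' @ 8: {7,9,10,11}  ✓accept
end set {7,9,10,11} — state 7 in

Answer: ACCEPT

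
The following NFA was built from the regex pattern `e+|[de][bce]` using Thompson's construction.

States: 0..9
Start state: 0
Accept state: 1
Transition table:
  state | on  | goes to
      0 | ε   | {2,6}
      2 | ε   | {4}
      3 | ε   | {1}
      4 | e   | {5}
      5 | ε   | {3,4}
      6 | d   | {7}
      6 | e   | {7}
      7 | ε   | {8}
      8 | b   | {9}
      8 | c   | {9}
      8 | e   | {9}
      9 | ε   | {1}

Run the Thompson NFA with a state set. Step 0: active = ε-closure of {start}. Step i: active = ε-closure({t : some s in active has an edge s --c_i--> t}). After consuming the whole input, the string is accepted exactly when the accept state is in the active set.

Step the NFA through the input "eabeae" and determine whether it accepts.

Answer: REJECT

Derivation:
S₀ = ε-closure({0}) = {0,2,4,6}
'e' @ 1: {1,3,4,5,7,8}  (accept∈set)
'a' @ 2: {}  — dead — no transitions
rest 'beae' ignored (set empty)
final: {}; accept 1 not in set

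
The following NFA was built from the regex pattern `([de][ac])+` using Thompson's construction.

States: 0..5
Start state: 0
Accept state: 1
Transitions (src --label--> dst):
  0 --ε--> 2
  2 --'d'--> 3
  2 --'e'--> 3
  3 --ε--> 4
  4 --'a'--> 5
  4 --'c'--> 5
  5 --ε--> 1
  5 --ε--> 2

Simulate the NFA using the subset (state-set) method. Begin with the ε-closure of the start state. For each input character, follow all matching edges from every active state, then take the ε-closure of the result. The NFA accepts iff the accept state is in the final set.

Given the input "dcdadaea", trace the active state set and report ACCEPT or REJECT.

S₀ = ε-closure({0}) = {0,2}
'd' @ 1: {3,4}
'c' @ 2: {1,2,5}  [accepting]
'd' @ 3: {3,4}
'a' @ 4: {1,2,5}  [accepting]
'd' @ 5: {3,4}
'a' @ 6: {1,2,5}  [accepting]
'e' @ 7: {3,4}
'a' @ 8: {1,2,5}  [accepting]
after full input: {1,2,5}  (accept=1 in)

Answer: ACCEPT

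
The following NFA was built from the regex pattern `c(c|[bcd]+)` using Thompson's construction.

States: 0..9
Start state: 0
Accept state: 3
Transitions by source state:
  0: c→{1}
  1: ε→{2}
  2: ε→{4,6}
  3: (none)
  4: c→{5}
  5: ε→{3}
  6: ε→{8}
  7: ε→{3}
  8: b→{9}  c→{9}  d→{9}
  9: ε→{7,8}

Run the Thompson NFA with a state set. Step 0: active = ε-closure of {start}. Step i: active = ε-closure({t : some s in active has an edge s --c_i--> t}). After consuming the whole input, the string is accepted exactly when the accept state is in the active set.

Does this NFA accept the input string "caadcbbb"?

initial (ε-close {0}): {0}
'c' @ 1: {1,2,4,6,8}
'a' @ 2: {}  — state set empty
rest 'adcbbb' ignored (set empty)
after full input: {}  (accept=3 not in)

Answer: REJECT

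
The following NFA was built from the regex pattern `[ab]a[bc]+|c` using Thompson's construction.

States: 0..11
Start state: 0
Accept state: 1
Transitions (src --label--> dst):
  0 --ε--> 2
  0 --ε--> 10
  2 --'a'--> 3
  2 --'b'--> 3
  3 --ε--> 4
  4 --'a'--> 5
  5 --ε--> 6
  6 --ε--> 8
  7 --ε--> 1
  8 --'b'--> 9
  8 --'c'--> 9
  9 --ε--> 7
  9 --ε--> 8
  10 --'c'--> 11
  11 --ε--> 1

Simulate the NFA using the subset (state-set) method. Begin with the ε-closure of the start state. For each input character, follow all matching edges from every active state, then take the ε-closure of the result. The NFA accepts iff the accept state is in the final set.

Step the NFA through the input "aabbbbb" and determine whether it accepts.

Answer: ACCEPT

Steps:
S₀ = ε-closure({0}) = {0,2,10}
'a' @ 1: {3,4}
'a' @ 2: {5,6,8}
'b' @ 3: {1,7,8,9}  (accept∈set)
'b' @ 4: {1,7,8,9}  (accept∈set)
'b' @ 5: {1,7,8,9}  (accept∈set)
'b' @ 6: {1,7,8,9}  (accept∈set)
'b' @ 7: {1,7,8,9}  (accept∈set)
final: {1,7,8,9}; accept 1 in set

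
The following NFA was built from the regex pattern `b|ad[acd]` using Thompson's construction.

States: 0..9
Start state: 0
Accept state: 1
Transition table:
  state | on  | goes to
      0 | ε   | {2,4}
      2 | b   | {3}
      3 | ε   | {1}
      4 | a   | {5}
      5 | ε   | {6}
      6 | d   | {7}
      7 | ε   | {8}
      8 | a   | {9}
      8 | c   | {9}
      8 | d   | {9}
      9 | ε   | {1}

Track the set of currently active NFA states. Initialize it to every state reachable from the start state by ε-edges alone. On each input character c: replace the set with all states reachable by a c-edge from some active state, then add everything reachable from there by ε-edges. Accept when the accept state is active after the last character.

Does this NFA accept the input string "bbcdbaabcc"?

Answer: REJECT

Derivation:
S₀ = ε-closure({0}) = {0,2,4}
'b' @ 1: {1,3}  ✓accept
'b' @ 2: {}  — no active states
rest 'cdbaabcc' ignored (set empty)
final: {}; accept 1 not in set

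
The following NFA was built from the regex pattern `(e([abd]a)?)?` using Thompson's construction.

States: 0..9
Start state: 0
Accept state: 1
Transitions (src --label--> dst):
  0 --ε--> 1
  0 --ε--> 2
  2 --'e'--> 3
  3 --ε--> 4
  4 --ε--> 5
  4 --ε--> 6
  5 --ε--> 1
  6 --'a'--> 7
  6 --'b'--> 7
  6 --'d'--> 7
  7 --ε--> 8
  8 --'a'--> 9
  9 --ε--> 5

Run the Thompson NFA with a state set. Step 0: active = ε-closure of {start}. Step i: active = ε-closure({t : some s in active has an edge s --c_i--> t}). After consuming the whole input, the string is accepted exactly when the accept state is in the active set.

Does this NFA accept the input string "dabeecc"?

Answer: REJECT

Derivation:
initial (ε-close {0}): {0,1,2}
'd' @ 1: {}  — dead — no transitions
rest 'abeecc' ignored (set empty)
after full input: {}  (accept=1 not in)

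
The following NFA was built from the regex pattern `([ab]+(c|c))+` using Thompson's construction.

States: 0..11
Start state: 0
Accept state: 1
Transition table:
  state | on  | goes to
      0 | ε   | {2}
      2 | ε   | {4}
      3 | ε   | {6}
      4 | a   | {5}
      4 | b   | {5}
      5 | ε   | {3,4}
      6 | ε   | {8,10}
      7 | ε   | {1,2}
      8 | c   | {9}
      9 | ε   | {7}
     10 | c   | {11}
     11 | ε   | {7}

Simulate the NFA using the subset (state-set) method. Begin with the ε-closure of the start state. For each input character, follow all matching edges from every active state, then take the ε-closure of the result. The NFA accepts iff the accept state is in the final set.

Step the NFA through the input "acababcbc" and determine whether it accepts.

start: ε-closure({0}) = {0,2,4}
'a' @ 1: {3,4,5,6,8,10}
'c' @ 2: {1,2,4,7,9,11}  ✓accept
'a' @ 3: {3,4,5,6,8,10}
'b' @ 4: {3,4,5,6,8,10}
'a' @ 5: {3,4,5,6,8,10}
'b' @ 6: {3,4,5,6,8,10}
'c' @ 7: {1,2,4,7,9,11}  ✓accept
'b' @ 8: {3,4,5,6,8,10}
'c' @ 9: {1,2,4,7,9,11}  ✓accept
final: {1,2,4,7,9,11}; accept 1 in set

Answer: ACCEPT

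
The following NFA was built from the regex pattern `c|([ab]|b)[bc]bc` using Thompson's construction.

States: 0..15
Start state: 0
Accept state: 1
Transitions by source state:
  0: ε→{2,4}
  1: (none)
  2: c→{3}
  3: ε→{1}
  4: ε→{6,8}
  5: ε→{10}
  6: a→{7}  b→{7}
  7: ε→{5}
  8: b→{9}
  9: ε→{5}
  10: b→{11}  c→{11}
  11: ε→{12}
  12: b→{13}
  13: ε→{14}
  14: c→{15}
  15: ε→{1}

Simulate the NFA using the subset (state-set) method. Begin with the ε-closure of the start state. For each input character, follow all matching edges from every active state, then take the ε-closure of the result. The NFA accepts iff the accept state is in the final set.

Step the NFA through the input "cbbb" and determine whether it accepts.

start: ε-closure({0}) = {0,2,4,6,8}
'c' @ 1: {1,3}  [accepting]
'b' @ 2: {}  — no active states
rest 'bb' ignored (set empty)
after full input: {}  (accept=1 not in)

Answer: REJECT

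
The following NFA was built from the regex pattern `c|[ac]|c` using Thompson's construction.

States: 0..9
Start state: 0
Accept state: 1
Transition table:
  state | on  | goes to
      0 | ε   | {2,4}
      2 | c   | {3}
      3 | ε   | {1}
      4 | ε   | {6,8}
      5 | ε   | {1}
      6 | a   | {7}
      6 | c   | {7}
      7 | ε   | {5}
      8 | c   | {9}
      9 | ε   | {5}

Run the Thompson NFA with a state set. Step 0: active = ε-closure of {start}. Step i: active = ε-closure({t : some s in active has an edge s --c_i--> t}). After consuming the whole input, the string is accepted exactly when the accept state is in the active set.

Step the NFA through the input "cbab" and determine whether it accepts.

start: ε-closure({0}) = {0,2,4,6,8}
'c' @ 1: {1,3,5,7,9}  [accepting]
'b' @ 2: {}  — state set empty
rest 'ab' ignored (set empty)
end set {} — state 1 not in

Answer: REJECT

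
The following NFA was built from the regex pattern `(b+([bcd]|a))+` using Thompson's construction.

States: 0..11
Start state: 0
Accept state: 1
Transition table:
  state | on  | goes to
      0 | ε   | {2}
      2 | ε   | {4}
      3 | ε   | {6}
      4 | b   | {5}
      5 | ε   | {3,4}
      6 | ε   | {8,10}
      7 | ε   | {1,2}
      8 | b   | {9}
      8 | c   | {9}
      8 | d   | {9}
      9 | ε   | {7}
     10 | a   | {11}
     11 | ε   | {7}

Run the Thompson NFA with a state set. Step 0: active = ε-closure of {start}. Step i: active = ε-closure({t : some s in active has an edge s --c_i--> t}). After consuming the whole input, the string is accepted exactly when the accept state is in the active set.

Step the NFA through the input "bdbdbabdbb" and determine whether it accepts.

Answer: ACCEPT

Trace:
initial (ε-close {0}): {0,2,4}
'b' @ 1: {3,4,5,6,8,10}
'd' @ 2: {1,2,4,7,9}  (accept∈set)
'b' @ 3: {3,4,5,6,8,10}
'd' @ 4: {1,2,4,7,9}  (accept∈set)
'b' @ 5: {3,4,5,6,8,10}
'a' @ 6: {1,2,4,7,11}  (accept∈set)
'b' @ 7: {3,4,5,6,8,10}
'd' @ 8: {1,2,4,7,9}  (accept∈set)
'b' @ 9: {3,4,5,6,8,10}
'b' @ 10: {1,2,3,4,5,6,7,8,9,10}  (accept∈set)
final: {1,2,3,4,5,6,7,8,9,10}; accept 1 in set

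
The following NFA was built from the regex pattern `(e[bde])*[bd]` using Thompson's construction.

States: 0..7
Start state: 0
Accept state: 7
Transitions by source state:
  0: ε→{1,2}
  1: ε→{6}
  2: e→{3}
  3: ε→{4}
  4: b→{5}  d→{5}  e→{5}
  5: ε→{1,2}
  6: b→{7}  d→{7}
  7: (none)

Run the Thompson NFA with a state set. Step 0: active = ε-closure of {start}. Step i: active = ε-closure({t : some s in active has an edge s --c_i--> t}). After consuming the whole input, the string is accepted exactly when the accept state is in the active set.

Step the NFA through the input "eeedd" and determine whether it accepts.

initial (ε-close {0}): {0,1,2,6}
'e' @ 1: {3,4}
'e' @ 2: {1,2,5,6}
'e' @ 3: {3,4}
'd' @ 4: {1,2,5,6}
'd' @ 5: {7}  [accepting]
final: {7}; accept 7 in set

Answer: ACCEPT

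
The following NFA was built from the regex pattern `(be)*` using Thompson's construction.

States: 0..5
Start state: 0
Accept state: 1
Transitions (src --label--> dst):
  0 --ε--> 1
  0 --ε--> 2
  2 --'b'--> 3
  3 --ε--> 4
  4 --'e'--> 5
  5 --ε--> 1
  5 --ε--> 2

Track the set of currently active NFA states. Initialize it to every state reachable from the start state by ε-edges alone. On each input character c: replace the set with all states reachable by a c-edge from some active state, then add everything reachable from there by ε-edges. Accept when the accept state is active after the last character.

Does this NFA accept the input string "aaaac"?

start: ε-closure({0}) = {0,1,2}
'a' @ 1: {}  — dead — no transitions
rest 'aaac' ignored (set empty)
end set {} — state 1 not in

Answer: REJECT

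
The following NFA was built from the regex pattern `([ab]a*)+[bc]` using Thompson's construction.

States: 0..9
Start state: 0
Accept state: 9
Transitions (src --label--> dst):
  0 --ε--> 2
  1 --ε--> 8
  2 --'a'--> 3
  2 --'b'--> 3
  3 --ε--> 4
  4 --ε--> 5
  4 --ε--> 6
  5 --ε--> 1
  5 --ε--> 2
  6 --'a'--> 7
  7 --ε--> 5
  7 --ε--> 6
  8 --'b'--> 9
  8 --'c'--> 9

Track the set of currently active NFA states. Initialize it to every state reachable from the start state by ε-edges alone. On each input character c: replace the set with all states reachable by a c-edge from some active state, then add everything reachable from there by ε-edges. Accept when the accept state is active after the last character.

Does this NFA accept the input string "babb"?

Answer: ACCEPT

Trace:
S₀ = ε-closure({0}) = {0,2}
'b' @ 1: {1,2,3,4,5,6,8}
'a' @ 2: {1,2,3,4,5,6,7,8}
'b' @ 3: {1,2,3,4,5,6,8,9}  [accepting]
'b' @ 4: {1,2,3,4,5,6,8,9}  [accepting]
after full input: {1,2,3,4,5,6,8,9}  (accept=9 in)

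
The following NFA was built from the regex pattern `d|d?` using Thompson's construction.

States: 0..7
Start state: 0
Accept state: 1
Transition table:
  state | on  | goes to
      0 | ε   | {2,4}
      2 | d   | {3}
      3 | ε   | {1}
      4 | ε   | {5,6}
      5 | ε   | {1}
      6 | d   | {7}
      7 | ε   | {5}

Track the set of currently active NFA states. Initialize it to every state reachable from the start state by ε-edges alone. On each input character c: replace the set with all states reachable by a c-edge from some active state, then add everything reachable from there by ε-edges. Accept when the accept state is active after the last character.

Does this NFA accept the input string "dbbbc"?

Answer: REJECT

Trace:
S₀ = ε-closure({0}) = {0,1,2,4,5,6}
'd' @ 1: {1,3,5,7}  [accepting]
'b' @ 2: {}  — dead — no transitions
rest 'bbc' ignored (set empty)
after full input: {}  (accept=1 not in)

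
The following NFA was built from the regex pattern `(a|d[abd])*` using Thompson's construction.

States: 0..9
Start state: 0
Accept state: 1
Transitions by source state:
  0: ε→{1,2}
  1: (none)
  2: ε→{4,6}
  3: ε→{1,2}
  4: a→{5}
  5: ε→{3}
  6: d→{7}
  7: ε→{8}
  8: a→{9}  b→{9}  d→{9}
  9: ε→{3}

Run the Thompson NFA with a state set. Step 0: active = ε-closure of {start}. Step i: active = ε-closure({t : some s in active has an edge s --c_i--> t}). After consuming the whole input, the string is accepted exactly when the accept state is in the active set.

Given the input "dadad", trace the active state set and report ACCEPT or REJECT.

Answer: REJECT

Trace:
start: ε-closure({0}) = {0,1,2,4,6}
'd' @ 1: {7,8}
'a' @ 2: {1,2,3,4,6,9}  ✓accept
'd' @ 3: {7,8}
'a' @ 4: {1,2,3,4,6,9}  ✓accept
'd' @ 5: {7,8}
after full input: {7,8}  (accept=1 not in)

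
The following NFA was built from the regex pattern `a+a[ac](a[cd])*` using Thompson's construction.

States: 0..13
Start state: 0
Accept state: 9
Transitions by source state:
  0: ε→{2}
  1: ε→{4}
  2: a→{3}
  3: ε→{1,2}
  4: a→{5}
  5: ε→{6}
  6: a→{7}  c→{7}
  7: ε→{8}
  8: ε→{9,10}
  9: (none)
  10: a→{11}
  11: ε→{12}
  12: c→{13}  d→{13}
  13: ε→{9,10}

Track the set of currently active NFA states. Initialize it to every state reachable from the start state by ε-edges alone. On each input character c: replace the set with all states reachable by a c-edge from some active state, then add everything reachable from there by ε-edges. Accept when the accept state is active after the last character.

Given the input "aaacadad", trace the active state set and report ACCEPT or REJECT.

Answer: ACCEPT

Derivation:
start: ε-closure({0}) = {0,2}
'a' @ 1: {1,2,3,4}
'a' @ 2: {1,2,3,4,5,6}
'a' @ 3: {1,2,3,4,5,6,7,8,9,10}  [accepting]
'c' @ 4: {7,8,9,10}  [accepting]
'a' @ 5: {11,12}
'd' @ 6: {9,10,13}  [accepting]
'a' @ 7: {11,12}
'd' @ 8: {9,10,13}  [accepting]
final: {9,10,13}; accept 9 in set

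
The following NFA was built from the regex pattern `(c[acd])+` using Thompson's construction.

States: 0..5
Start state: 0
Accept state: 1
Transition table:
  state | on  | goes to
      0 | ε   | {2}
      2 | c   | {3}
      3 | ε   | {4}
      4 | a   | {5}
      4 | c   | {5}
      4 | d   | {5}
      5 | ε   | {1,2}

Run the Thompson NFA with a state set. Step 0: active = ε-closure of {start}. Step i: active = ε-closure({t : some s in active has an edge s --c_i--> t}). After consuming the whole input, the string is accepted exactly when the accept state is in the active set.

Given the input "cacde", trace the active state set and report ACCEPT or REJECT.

initial (ε-close {0}): {0,2}
'c' @ 1: {3,4}
'a' @ 2: {1,2,5}  ✓accept
'c' @ 3: {3,4}
'd' @ 4: {1,2,5}  ✓accept
'e' @ 5: {}  — no active states
after full input: {}  (accept=1 not in)

Answer: REJECT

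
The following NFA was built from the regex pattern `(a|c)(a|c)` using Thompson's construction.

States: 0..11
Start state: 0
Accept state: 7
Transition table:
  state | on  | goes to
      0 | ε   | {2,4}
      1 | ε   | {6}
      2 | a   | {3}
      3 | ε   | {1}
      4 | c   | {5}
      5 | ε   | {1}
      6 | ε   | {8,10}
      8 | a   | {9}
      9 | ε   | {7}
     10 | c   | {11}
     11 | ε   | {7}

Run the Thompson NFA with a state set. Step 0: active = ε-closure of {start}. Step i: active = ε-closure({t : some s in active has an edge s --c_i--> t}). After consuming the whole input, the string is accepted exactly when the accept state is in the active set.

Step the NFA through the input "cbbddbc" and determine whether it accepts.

Answer: REJECT

Derivation:
initial (ε-close {0}): {0,2,4}
'c' @ 1: {1,5,6,8,10}
'b' @ 2: {}  — dead — no transitions
rest 'bddbc' ignored (set empty)
end set {} — state 7 not in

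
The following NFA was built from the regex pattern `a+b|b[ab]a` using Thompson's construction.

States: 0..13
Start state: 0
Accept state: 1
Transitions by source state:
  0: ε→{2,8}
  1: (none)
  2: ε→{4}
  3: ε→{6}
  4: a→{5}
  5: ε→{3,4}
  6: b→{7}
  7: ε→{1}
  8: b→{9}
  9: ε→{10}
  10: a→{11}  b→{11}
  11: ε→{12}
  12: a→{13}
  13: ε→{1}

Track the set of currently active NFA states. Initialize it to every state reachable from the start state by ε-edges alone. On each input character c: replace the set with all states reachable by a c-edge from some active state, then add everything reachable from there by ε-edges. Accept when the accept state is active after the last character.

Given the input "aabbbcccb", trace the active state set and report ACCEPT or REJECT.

S₀ = ε-closure({0}) = {0,2,4,8}
'a' @ 1: {3,4,5,6}
'a' @ 2: {3,4,5,6}
'b' @ 3: {1,7}  ✓accept
'b' @ 4: {}  — dead — no transitions
rest 'bcccb' ignored (set empty)
final: {}; accept 1 not in set

Answer: REJECT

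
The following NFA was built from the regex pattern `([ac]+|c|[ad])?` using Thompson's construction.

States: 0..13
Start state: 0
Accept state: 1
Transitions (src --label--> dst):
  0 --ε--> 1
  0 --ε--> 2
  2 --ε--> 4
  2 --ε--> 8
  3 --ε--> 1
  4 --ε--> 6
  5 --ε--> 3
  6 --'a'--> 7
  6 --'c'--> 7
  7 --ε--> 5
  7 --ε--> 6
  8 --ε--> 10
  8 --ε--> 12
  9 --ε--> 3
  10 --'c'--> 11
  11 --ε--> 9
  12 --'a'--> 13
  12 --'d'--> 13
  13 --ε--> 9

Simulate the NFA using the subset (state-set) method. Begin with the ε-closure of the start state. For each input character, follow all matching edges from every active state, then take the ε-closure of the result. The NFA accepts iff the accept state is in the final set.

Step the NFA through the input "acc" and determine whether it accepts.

S₀ = ε-closure({0}) = {0,1,2,4,6,8,10,12}
'a' @ 1: {1,3,5,6,7,9,13}  ✓accept
'c' @ 2: {1,3,5,6,7}  ✓accept
'c' @ 3: {1,3,5,6,7}  ✓accept
after full input: {1,3,5,6,7}  (accept=1 in)

Answer: ACCEPT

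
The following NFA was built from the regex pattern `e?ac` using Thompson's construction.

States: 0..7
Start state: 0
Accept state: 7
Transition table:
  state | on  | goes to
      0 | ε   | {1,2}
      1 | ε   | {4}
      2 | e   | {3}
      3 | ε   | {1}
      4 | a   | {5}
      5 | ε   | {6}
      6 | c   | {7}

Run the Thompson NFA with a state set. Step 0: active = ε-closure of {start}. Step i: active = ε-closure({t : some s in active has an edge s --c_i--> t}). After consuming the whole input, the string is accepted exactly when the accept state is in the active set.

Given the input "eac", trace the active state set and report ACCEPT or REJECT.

S₀ = ε-closure({0}) = {0,1,2,4}
'e' @ 1: {1,3,4}
'a' @ 2: {5,6}
'c' @ 3: {7}  (accept∈set)
after full input: {7}  (accept=7 in)

Answer: ACCEPT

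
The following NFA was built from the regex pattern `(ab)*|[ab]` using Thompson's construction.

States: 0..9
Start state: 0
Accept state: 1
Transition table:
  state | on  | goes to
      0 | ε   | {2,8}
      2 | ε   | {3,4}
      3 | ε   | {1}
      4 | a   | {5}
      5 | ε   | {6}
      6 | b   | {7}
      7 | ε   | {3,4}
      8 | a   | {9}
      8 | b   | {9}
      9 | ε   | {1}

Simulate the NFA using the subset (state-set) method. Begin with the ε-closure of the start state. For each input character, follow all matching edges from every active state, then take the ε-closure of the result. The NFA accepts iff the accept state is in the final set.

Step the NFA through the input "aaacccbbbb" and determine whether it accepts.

initial (ε-close {0}): {0,1,2,3,4,8}
'a' @ 1: {1,5,6,9}  [accepting]
'a' @ 2: {}  — state set empty
rest 'acccbbbb' ignored (set empty)
final: {}; accept 1 not in set

Answer: REJECT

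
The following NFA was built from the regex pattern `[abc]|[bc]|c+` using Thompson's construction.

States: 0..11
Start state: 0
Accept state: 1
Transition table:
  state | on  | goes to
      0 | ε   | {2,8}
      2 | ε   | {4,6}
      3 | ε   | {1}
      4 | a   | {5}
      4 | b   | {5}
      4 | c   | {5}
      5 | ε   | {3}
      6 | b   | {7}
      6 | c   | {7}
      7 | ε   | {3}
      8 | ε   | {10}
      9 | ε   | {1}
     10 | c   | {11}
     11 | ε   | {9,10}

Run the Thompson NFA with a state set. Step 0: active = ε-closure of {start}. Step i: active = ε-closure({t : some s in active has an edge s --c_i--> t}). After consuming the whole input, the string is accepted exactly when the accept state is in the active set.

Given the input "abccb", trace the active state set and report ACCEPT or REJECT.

Answer: REJECT

Derivation:
S₀ = ε-closure({0}) = {0,2,4,6,8,10}
'a' @ 1: {1,3,5}  ✓accept
'b' @ 2: {}  — state set empty
rest 'ccb' ignored (set empty)
after full input: {}  (accept=1 not in)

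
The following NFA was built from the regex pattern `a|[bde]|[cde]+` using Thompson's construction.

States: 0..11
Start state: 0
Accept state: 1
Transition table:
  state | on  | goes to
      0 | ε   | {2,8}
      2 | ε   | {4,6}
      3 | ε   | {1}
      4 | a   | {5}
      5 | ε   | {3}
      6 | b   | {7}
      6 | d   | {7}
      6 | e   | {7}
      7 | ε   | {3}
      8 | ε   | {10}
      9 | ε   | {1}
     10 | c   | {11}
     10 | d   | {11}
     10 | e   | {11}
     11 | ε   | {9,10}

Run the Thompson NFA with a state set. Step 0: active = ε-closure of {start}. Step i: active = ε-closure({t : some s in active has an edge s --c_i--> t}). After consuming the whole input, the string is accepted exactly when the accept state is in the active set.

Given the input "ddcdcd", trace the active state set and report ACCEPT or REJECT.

Answer: ACCEPT

Trace:
S₀ = ε-closure({0}) = {0,2,4,6,8,10}
'd' @ 1: {1,3,7,9,10,11}  (accept∈set)
'd' @ 2: {1,9,10,11}  (accept∈set)
'c' @ 3: {1,9,10,11}  (accept∈set)
'd' @ 4: {1,9,10,11}  (accept∈set)
'c' @ 5: {1,9,10,11}  (accept∈set)
'd' @ 6: {1,9,10,11}  (accept∈set)
end set {1,9,10,11} — state 1 in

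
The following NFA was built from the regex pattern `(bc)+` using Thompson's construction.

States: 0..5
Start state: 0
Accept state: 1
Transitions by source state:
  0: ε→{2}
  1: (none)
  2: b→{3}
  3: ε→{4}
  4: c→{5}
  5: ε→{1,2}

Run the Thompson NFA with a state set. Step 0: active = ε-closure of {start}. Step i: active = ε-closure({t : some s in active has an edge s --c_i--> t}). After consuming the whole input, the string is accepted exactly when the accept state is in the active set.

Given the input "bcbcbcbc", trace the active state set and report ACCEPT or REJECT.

Answer: ACCEPT

Derivation:
S₀ = ε-closure({0}) = {0,2}
'b' @ 1: {3,4}
'c' @ 2: {1,2,5}  (accept∈set)
'b' @ 3: {3,4}
'c' @ 4: {1,2,5}  (accept∈set)
'b' @ 5: {3,4}
'c' @ 6: {1,2,5}  (accept∈set)
'b' @ 7: {3,4}
'c' @ 8: {1,2,5}  (accept∈set)
after full input: {1,2,5}  (accept=1 in)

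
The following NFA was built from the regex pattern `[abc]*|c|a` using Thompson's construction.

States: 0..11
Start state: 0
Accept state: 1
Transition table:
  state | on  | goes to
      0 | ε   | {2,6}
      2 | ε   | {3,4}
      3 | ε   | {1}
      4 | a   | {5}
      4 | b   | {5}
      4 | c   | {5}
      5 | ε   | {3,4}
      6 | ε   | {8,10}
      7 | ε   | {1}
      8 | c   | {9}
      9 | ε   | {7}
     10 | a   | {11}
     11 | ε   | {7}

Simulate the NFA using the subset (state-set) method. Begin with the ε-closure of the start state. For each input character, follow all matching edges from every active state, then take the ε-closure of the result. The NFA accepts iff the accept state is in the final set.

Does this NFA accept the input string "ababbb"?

initial (ε-close {0}): {0,1,2,3,4,6,8,10}
'a' @ 1: {1,3,4,5,7,11}  [accepting]
'b' @ 2: {1,3,4,5}  [accepting]
'a' @ 3: {1,3,4,5}  [accepting]
'b' @ 4: {1,3,4,5}  [accepting]
'b' @ 5: {1,3,4,5}  [accepting]
'b' @ 6: {1,3,4,5}  [accepting]
end set {1,3,4,5} — state 1 in

Answer: ACCEPT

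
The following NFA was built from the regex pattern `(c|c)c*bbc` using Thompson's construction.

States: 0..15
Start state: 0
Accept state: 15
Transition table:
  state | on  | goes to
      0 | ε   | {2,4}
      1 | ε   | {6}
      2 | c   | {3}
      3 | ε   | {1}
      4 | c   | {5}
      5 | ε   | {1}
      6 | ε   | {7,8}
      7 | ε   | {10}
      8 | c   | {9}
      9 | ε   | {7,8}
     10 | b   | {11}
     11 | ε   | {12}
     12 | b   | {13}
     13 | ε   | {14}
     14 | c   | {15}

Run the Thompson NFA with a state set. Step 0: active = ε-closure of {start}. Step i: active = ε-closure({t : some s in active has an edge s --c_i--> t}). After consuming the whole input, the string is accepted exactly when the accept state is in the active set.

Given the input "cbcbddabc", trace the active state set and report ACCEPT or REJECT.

Answer: REJECT

Derivation:
start: ε-closure({0}) = {0,2,4}
'c' @ 1: {1,3,5,6,7,8,10}
'b' @ 2: {11,12}
'c' @ 3: {}  — no active states
rest 'bddabc' ignored (set empty)
end set {} — state 15 not in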